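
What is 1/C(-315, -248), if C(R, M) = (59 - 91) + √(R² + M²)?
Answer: 32/159705 + √160729/159705 ≈ 0.0027107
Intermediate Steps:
C(R, M) = -32 + √(M² + R²)
1/C(-315, -248) = 1/(-32 + √((-248)² + (-315)²)) = 1/(-32 + √(61504 + 99225)) = 1/(-32 + √160729)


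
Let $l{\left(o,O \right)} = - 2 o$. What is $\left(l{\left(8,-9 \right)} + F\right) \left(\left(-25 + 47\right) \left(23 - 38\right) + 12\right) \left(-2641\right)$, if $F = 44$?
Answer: $23515464$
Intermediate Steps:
$\left(l{\left(8,-9 \right)} + F\right) \left(\left(-25 + 47\right) \left(23 - 38\right) + 12\right) \left(-2641\right) = \left(\left(-2\right) 8 + 44\right) \left(\left(-25 + 47\right) \left(23 - 38\right) + 12\right) \left(-2641\right) = \left(-16 + 44\right) \left(22 \left(-15\right) + 12\right) \left(-2641\right) = 28 \left(-330 + 12\right) \left(-2641\right) = 28 \left(-318\right) \left(-2641\right) = \left(-8904\right) \left(-2641\right) = 23515464$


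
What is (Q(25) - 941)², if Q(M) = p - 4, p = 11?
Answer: 872356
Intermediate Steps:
Q(M) = 7 (Q(M) = 11 - 4 = 7)
(Q(25) - 941)² = (7 - 941)² = (-934)² = 872356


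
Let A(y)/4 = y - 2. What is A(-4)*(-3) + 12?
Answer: 84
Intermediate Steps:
A(y) = -8 + 4*y (A(y) = 4*(y - 2) = 4*(-2 + y) = -8 + 4*y)
A(-4)*(-3) + 12 = (-8 + 4*(-4))*(-3) + 12 = (-8 - 16)*(-3) + 12 = -24*(-3) + 12 = 72 + 12 = 84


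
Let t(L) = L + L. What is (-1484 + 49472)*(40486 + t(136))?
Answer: 1955894904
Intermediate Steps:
t(L) = 2*L
(-1484 + 49472)*(40486 + t(136)) = (-1484 + 49472)*(40486 + 2*136) = 47988*(40486 + 272) = 47988*40758 = 1955894904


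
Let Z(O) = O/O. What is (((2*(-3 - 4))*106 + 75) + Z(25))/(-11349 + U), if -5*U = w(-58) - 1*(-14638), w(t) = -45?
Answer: 3520/35669 ≈ 0.098685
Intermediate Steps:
U = -14593/5 (U = -(-45 - 1*(-14638))/5 = -(-45 + 14638)/5 = -⅕*14593 = -14593/5 ≈ -2918.6)
Z(O) = 1
(((2*(-3 - 4))*106 + 75) + Z(25))/(-11349 + U) = (((2*(-3 - 4))*106 + 75) + 1)/(-11349 - 14593/5) = (((2*(-7))*106 + 75) + 1)/(-71338/5) = ((-14*106 + 75) + 1)*(-5/71338) = ((-1484 + 75) + 1)*(-5/71338) = (-1409 + 1)*(-5/71338) = -1408*(-5/71338) = 3520/35669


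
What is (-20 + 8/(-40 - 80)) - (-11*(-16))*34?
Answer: -90061/15 ≈ -6004.1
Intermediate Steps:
(-20 + 8/(-40 - 80)) - (-11*(-16))*34 = (-20 + 8/(-120)) - 176*34 = (-20 + 8*(-1/120)) - 1*5984 = (-20 - 1/15) - 5984 = -301/15 - 5984 = -90061/15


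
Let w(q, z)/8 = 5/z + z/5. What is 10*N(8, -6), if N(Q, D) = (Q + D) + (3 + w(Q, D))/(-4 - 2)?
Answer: 379/9 ≈ 42.111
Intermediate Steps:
w(q, z) = 40/z + 8*z/5 (w(q, z) = 8*(5/z + z/5) = 40/z + 8*z/5)
N(Q, D) = -½ + Q - 20/(3*D) + 11*D/15 (N(Q, D) = (Q + D) + (3 + (40/D + 8*D/5))/(-4 - 2) = (D + Q) + (3 + 40/D + 8*D/5)/(-6) = (D + Q) + (3 + 40/D + 8*D/5)*(-⅙) = (D + Q) + (-½ - 20/(3*D) - 4*D/15) = -½ + Q - 20/(3*D) + 11*D/15)
10*N(8, -6) = 10*(-½ + 8 - 20/3/(-6) + (11/15)*(-6)) = 10*(-½ + 8 - 20/3*(-⅙) - 22/5) = 10*(-½ + 8 + 10/9 - 22/5) = 10*(379/90) = 379/9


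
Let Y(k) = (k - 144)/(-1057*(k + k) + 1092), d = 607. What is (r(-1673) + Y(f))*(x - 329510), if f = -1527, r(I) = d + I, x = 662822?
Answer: -27318068126976/76885 ≈ -3.5531e+8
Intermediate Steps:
r(I) = 607 + I
Y(k) = (-144 + k)/(1092 - 2114*k) (Y(k) = (-144 + k)/(-2114*k + 1092) = (-144 + k)/(1092 - 2114*k))
(r(-1673) + Y(f))*(x - 329510) = ((607 - 1673) + (144 - 1*(-1527))/(14*(-78 + 151*(-1527))))*(662822 - 329510) = (-1066 + (144 + 1527)/(14*(-78 - 230577)))*333312 = (-1066 + (1/14)*1671/(-230655))*333312 = (-1066 + (1/14)*(-1/230655)*1671)*333312 = (-1066 - 557/1076390)*333312 = -1147432297/1076390*333312 = -27318068126976/76885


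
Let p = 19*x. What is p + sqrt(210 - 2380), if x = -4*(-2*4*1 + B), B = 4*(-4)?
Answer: 1824 + I*sqrt(2170) ≈ 1824.0 + 46.583*I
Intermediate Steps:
B = -16
x = 96 (x = -4*(-2*4*1 - 16) = -4*(-8*1 - 16) = -4*(-8 - 16) = -4*(-24) = 96)
p = 1824 (p = 19*96 = 1824)
p + sqrt(210 - 2380) = 1824 + sqrt(210 - 2380) = 1824 + sqrt(-2170) = 1824 + I*sqrt(2170)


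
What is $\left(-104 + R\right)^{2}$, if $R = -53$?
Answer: $24649$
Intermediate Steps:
$\left(-104 + R\right)^{2} = \left(-104 - 53\right)^{2} = \left(-157\right)^{2} = 24649$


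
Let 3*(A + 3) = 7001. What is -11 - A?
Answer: -7025/3 ≈ -2341.7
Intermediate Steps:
A = 6992/3 (A = -3 + (1/3)*7001 = -3 + 7001/3 = 6992/3 ≈ 2330.7)
-11 - A = -11 - 1*6992/3 = -11 - 6992/3 = -7025/3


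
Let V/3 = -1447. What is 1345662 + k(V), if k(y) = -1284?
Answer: 1344378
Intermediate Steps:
V = -4341 (V = 3*(-1447) = -4341)
1345662 + k(V) = 1345662 - 1284 = 1344378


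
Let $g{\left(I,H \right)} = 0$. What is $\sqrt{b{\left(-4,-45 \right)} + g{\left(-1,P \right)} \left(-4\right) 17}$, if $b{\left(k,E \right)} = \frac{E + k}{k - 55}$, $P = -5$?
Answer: $\frac{7 \sqrt{59}}{59} \approx 0.91132$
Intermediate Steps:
$b{\left(k,E \right)} = \frac{E + k}{-55 + k}$
$\sqrt{b{\left(-4,-45 \right)} + g{\left(-1,P \right)} \left(-4\right) 17} = \sqrt{\frac{-45 - 4}{-55 - 4} + 0 \left(-4\right) 17} = \sqrt{\frac{1}{-59} \left(-49\right) + 0 \cdot 17} = \sqrt{\left(- \frac{1}{59}\right) \left(-49\right) + 0} = \sqrt{\frac{49}{59} + 0} = \sqrt{\frac{49}{59}} = \frac{7 \sqrt{59}}{59}$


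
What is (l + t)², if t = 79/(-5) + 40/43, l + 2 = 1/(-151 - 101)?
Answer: 835796379961/2935472400 ≈ 284.72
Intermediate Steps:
l = -505/252 (l = -2 + 1/(-151 - 101) = -2 + 1/(-252) = -2 - 1/252 = -505/252 ≈ -2.0040)
t = -3197/215 (t = 79*(-⅕) + 40*(1/43) = -79/5 + 40/43 = -3197/215 ≈ -14.870)
(l + t)² = (-505/252 - 3197/215)² = (-914219/54180)² = 835796379961/2935472400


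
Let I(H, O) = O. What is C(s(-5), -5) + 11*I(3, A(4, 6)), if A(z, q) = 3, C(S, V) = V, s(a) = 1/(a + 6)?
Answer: 28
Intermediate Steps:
s(a) = 1/(6 + a)
C(s(-5), -5) + 11*I(3, A(4, 6)) = -5 + 11*3 = -5 + 33 = 28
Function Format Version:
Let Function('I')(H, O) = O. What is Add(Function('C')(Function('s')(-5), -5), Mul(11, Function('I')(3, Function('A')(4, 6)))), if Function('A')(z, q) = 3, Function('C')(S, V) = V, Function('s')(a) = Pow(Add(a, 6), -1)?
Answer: 28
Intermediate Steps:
Function('s')(a) = Pow(Add(6, a), -1)
Add(Function('C')(Function('s')(-5), -5), Mul(11, Function('I')(3, Function('A')(4, 6)))) = Add(-5, Mul(11, 3)) = Add(-5, 33) = 28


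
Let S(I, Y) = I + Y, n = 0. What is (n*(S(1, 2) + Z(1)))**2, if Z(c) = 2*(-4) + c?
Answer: 0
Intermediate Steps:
Z(c) = -8 + c
(n*(S(1, 2) + Z(1)))**2 = (0*((1 + 2) + (-8 + 1)))**2 = (0*(3 - 7))**2 = (0*(-4))**2 = 0**2 = 0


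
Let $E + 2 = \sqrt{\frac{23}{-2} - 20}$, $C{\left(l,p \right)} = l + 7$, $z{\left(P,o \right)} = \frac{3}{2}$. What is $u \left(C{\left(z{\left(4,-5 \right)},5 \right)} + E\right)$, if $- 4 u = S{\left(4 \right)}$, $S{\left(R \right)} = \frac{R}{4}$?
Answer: $- \frac{13}{8} - \frac{3 i \sqrt{14}}{8} \approx -1.625 - 1.4031 i$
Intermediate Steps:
$z{\left(P,o \right)} = \frac{3}{2}$ ($z{\left(P,o \right)} = 3 \cdot \frac{1}{2} = \frac{3}{2}$)
$C{\left(l,p \right)} = 7 + l$
$E = -2 + \frac{3 i \sqrt{14}}{2}$ ($E = -2 + \sqrt{\frac{23}{-2} - 20} = -2 + \sqrt{23 \left(- \frac{1}{2}\right) - 20} = -2 + \sqrt{- \frac{23}{2} - 20} = -2 + \sqrt{- \frac{63}{2}} = -2 + \frac{3 i \sqrt{14}}{2} \approx -2.0 + 5.6125 i$)
$S{\left(R \right)} = \frac{R}{4}$ ($S{\left(R \right)} = R \frac{1}{4} = \frac{R}{4}$)
$u = - \frac{1}{4}$ ($u = - \frac{\frac{1}{4} \cdot 4}{4} = \left(- \frac{1}{4}\right) 1 = - \frac{1}{4} \approx -0.25$)
$u \left(C{\left(z{\left(4,-5 \right)},5 \right)} + E\right) = - \frac{\left(7 + \frac{3}{2}\right) - \left(2 - \frac{3 i \sqrt{14}}{2}\right)}{4} = - \frac{\frac{17}{2} - \left(2 - \frac{3 i \sqrt{14}}{2}\right)}{4} = - \frac{\frac{13}{2} + \frac{3 i \sqrt{14}}{2}}{4} = - \frac{13}{8} - \frac{3 i \sqrt{14}}{8}$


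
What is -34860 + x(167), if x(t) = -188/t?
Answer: -5821808/167 ≈ -34861.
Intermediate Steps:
-34860 + x(167) = -34860 - 188/167 = -5821808/167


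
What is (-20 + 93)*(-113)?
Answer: -8249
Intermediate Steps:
(-20 + 93)*(-113) = 73*(-113) = -8249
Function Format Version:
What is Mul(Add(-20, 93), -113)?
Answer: -8249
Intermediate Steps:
Mul(Add(-20, 93), -113) = Mul(73, -113) = -8249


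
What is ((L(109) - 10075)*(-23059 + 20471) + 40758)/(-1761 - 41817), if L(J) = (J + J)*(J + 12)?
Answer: 21075703/21789 ≈ 967.26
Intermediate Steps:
L(J) = 2*J*(12 + J) (L(J) = (2*J)*(12 + J) = 2*J*(12 + J))
((L(109) - 10075)*(-23059 + 20471) + 40758)/(-1761 - 41817) = ((2*109*(12 + 109) - 10075)*(-23059 + 20471) + 40758)/(-1761 - 41817) = ((2*109*121 - 10075)*(-2588) + 40758)/(-43578) = ((26378 - 10075)*(-2588) + 40758)*(-1/43578) = (16303*(-2588) + 40758)*(-1/43578) = (-42192164 + 40758)*(-1/43578) = -42151406*(-1/43578) = 21075703/21789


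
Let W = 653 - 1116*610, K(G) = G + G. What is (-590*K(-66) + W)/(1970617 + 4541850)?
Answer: -602227/6512467 ≈ -0.092473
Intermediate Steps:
K(G) = 2*G
W = -680107 (W = 653 - 680760 = -680107)
(-590*K(-66) + W)/(1970617 + 4541850) = (-1180*(-66) - 680107)/(1970617 + 4541850) = (-590*(-132) - 680107)/6512467 = (77880 - 680107)*(1/6512467) = -602227*1/6512467 = -602227/6512467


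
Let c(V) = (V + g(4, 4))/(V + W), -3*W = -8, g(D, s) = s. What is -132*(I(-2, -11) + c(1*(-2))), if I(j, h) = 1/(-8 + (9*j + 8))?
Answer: -1166/3 ≈ -388.67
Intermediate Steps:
W = 8/3 (W = -⅓*(-8) = 8/3 ≈ 2.6667)
I(j, h) = 1/(9*j) (I(j, h) = 1/(-8 + (8 + 9*j)) = 1/(9*j))
c(V) = (4 + V)/(8/3 + V) (c(V) = (V + 4)/(V + 8/3) = (4 + V)/(8/3 + V))
-132*(I(-2, -11) + c(1*(-2))) = -132*((⅑)/(-2) + 3*(4 + 1*(-2))/(8 + 3*(1*(-2)))) = -132*((⅑)*(-½) + 3*(4 - 2)/(8 + 3*(-2))) = -132*(-1/18 + 3*2/(8 - 6)) = -132*(-1/18 + 3*2/2) = -132*(-1/18 + 3*(½)*2) = -132*(-1/18 + 3) = -132*53/18 = -1166/3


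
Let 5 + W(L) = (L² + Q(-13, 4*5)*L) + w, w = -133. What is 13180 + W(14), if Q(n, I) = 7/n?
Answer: 171996/13 ≈ 13230.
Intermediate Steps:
W(L) = -138 + L² - 7*L/13 (W(L) = -5 + ((L² + (7/(-13))*L) - 133) = -5 + ((L² + (7*(-1/13))*L) - 133) = -5 + ((L² - 7*L/13) - 133) = -5 + (-133 + L² - 7*L/13) = -138 + L² - 7*L/13)
13180 + W(14) = 13180 + (-138 + 14² - 7/13*14) = 13180 + (-138 + 196 - 98/13) = 13180 + 656/13 = 171996/13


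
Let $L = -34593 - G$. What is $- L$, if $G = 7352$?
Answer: $41945$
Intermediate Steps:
$L = -41945$ ($L = -34593 - 7352 = -41945$)
$- L = \left(-1\right) \left(-41945\right) = 41945$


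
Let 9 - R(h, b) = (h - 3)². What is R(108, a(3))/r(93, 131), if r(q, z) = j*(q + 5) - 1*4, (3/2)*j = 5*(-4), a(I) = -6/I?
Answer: 8262/983 ≈ 8.4049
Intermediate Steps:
R(h, b) = 9 - (-3 + h)² (R(h, b) = 9 - (h - 3)² = 9 - (-3 + h)²)
j = -40/3 (j = 2*(5*(-4))/3 = (⅔)*(-20) = -40/3 ≈ -13.333)
r(q, z) = -212/3 - 40*q/3 (r(q, z) = -40*(q + 5)/3 - 1*4 = -40*(5 + q)/3 - 4 = (-200/3 - 40*q/3) - 4 = -212/3 - 40*q/3)
R(108, a(3))/r(93, 131) = (108*(6 - 1*108))/(-212/3 - 40/3*93) = (108*(6 - 108))/(-212/3 - 1240) = (108*(-102))/(-3932/3) = -11016*(-3/3932) = 8262/983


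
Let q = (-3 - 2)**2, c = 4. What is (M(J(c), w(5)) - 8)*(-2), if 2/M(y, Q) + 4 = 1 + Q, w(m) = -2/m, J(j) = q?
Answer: 292/17 ≈ 17.176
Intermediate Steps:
q = 25 (q = (-5)**2 = 25)
J(j) = 25
M(y, Q) = 2/(-3 + Q) (M(y, Q) = 2/(-4 + (1 + Q)) = 2/(-3 + Q))
(M(J(c), w(5)) - 8)*(-2) = (2/(-3 - 2/5) - 8)*(-2) = (2/(-17/5) - 8)*(-2) = (2*(-5/17) - 8)*(-2) = (-10/17 - 8)*(-2) = -146/17*(-2) = 292/17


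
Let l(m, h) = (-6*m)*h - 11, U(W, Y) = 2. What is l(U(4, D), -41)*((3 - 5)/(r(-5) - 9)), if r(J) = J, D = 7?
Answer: 481/7 ≈ 68.714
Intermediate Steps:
l(m, h) = -11 - 6*h*m (l(m, h) = -6*h*m - 11 = -11 - 6*h*m)
l(U(4, D), -41)*((3 - 5)/(r(-5) - 9)) = (-11 - 6*(-41)*2)*((3 - 5)/(-5 - 9)) = (-11 + 492)*(-2/(-14)) = 481*(-2*(-1/14)) = 481*(⅐) = 481/7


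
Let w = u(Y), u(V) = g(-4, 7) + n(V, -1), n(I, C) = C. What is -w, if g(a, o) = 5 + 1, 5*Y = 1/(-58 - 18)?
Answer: -5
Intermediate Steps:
Y = -1/380 (Y = 1/(5*(-58 - 18)) = (⅕)/(-76) = (⅕)*(-1/76) = -1/380 ≈ -0.0026316)
g(a, o) = 6
u(V) = 5 (u(V) = 6 - 1 = 5)
w = 5
-w = -1*5 = -5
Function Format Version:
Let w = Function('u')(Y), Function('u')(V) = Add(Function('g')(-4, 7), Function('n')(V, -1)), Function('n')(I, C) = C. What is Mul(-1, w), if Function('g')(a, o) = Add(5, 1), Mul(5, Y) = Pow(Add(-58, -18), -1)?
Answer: -5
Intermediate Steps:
Y = Rational(-1, 380) (Y = Mul(Rational(1, 5), Pow(Add(-58, -18), -1)) = Mul(Rational(1, 5), Pow(-76, -1)) = Mul(Rational(1, 5), Rational(-1, 76)) = Rational(-1, 380) ≈ -0.0026316)
Function('g')(a, o) = 6
Function('u')(V) = 5 (Function('u')(V) = Add(6, -1) = 5)
w = 5
Mul(-1, w) = Mul(-1, 5) = -5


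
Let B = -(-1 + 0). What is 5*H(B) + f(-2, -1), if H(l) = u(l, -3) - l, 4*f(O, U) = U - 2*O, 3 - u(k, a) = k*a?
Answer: 103/4 ≈ 25.750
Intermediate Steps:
u(k, a) = 3 - a*k (u(k, a) = 3 - k*a = 3 - a*k)
f(O, U) = -O/2 + U/4 (f(O, U) = (U - 2*O)/4 = -O/2 + U/4)
B = 1 (B = -1*(-1) = 1)
H(l) = 3 + 2*l (H(l) = (3 - 1*(-3)*l) - l = (3 + 3*l) - l = 3 + 2*l)
5*H(B) + f(-2, -1) = 5*(3 + 2*1) + (-½*(-2) + (¼)*(-1)) = 5*(3 + 2) + (1 - ¼) = 5*5 + ¾ = 25 + ¾ = 103/4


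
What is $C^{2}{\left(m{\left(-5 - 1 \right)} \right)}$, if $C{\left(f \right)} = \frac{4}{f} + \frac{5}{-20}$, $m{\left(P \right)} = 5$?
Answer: $\frac{121}{400} \approx 0.3025$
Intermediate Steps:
$C{\left(f \right)} = - \frac{1}{4} + \frac{4}{f}$ ($C{\left(f \right)} = \frac{4}{f} + 5 \left(- \frac{1}{20}\right) = \frac{4}{f} - \frac{1}{4} = - \frac{1}{4} + \frac{4}{f}$)
$C^{2}{\left(m{\left(-5 - 1 \right)} \right)} = \left(\frac{16 - 5}{4 \cdot 5}\right)^{2} = \left(\frac{1}{4} \cdot \frac{1}{5} \left(16 - 5\right)\right)^{2} = \left(\frac{1}{4} \cdot \frac{1}{5} \cdot 11\right)^{2} = \left(\frac{11}{20}\right)^{2} = \frac{121}{400}$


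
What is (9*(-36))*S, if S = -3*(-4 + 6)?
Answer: 1944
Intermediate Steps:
S = -6 (S = -3*2 = -6)
(9*(-36))*S = (9*(-36))*(-6) = -324*(-6) = 1944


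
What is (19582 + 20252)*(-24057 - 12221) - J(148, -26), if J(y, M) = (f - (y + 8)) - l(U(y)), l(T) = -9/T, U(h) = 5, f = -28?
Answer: -7225488349/5 ≈ -1.4451e+9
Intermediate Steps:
J(y, M) = -171/5 - y (J(y, M) = (-28 - (y + 8)) - (-9)/5 = (-28 - (8 + y)) - (-9)/5 = (-28 + (-8 - y)) - 1*(-9/5) = (-36 - y) + 9/5 = -171/5 - y)
(19582 + 20252)*(-24057 - 12221) - J(148, -26) = (19582 + 20252)*(-24057 - 12221) - (-171/5 - 1*148) = 39834*(-36278) - (-171/5 - 148) = -1445097852 - 1*(-911/5) = -1445097852 + 911/5 = -7225488349/5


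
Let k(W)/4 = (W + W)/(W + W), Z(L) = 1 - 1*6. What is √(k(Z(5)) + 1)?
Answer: √5 ≈ 2.2361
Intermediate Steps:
Z(L) = -5 (Z(L) = 1 - 6 = -5)
k(W) = 4 (k(W) = 4*((W + W)/(W + W)) = 4*((2*W)/((2*W))) = 4*((2*W)*(1/(2*W))) = 4*1 = 4)
√(k(Z(5)) + 1) = √(4 + 1) = √5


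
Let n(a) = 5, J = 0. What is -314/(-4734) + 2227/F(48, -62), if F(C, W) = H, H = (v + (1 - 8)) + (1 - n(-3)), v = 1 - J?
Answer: -5269739/23670 ≈ -222.63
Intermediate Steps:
v = 1 (v = 1 - 1*0 = 1 + 0 = 1)
H = -10 (H = (1 + (1 - 8)) + (1 - 1*5) = (1 - 7) + (1 - 5) = -6 - 4 = -10)
F(C, W) = -10
-314/(-4734) + 2227/F(48, -62) = -314/(-4734) + 2227/(-10) = -314*(-1/4734) + 2227*(-⅒) = 157/2367 - 2227/10 = -5269739/23670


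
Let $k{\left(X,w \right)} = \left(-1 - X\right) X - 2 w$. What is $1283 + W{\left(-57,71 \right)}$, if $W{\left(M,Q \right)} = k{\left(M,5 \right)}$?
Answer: $-1919$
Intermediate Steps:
$k{\left(X,w \right)} = - 2 w + X \left(-1 - X\right)$ ($k{\left(X,w \right)} = X \left(-1 - X\right) - 2 w = - 2 w + X \left(-1 - X\right)$)
$W{\left(M,Q \right)} = -10 - M - M^{2}$ ($W{\left(M,Q \right)} = - M - M^{2} - 10 = -10 - M - M^{2}$)
$1283 + W{\left(-57,71 \right)} = 1283 - 3202 = -1919$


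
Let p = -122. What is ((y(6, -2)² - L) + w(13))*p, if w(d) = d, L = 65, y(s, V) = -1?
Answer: 6222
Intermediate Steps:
((y(6, -2)² - L) + w(13))*p = (((-1)² - 1*65) + 13)*(-122) = ((1 - 65) + 13)*(-122) = (-64 + 13)*(-122) = -51*(-122) = 6222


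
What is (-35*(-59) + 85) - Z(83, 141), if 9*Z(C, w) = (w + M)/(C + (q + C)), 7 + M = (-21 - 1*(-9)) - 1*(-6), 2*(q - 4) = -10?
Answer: 3192622/1485 ≈ 2149.9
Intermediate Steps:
q = -1 (q = 4 + (1/2)*(-10) = 4 - 5 = -1)
M = -13 (M = -7 + ((-21 - 1*(-9)) - 1*(-6)) = -7 + ((-21 + 9) + 6) = -7 + (-12 + 6) = -7 - 6 = -13)
Z(C, w) = (-13 + w)/(9*(-1 + 2*C)) (Z(C, w) = ((w - 13)/(C + (-1 + C)))/9 = ((-13 + w)/(-1 + 2*C))/9 = (-13 + w)/(9*(-1 + 2*C)))
(-35*(-59) + 85) - Z(83, 141) = (-35*(-59) + 85) - (-13 + 141)/(9*(-1 + 2*83)) = (2065 + 85) - 128/(9*(-1 + 166)) = 2150 - 128/(9*165) = 2150 - 1*128/1485 = 2150 - 128/1485 = 3192622/1485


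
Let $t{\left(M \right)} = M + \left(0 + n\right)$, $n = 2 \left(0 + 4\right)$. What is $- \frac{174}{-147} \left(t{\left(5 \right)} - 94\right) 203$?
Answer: $- \frac{136242}{7} \approx -19463.0$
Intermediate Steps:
$n = 8$ ($n = 2 \cdot 4 = 8$)
$t{\left(M \right)} = 8 + M$ ($t{\left(M \right)} = M + \left(0 + 8\right) = M + 8 = 8 + M$)
$- \frac{174}{-147} \left(t{\left(5 \right)} - 94\right) 203 = - \frac{174}{-147} \left(\left(8 + 5\right) - 94\right) 203 = \left(-174\right) \left(- \frac{1}{147}\right) \left(13 - 94\right) 203 = \frac{58}{49} \left(-81\right) 203 = \left(- \frac{4698}{49}\right) 203 = - \frac{136242}{7}$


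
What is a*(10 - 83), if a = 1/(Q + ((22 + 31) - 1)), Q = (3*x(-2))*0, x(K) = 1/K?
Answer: -73/52 ≈ -1.4038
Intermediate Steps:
Q = 0 (Q = (3/(-2))*0 = (3*(-½))*0 = -3/2*0 = 0)
a = 1/52 (a = 1/(0 + ((22 + 31) - 1)) = 1/(0 + (53 - 1)) = 1/(0 + 52) = 1/52 ≈ 0.019231)
a*(10 - 83) = (10 - 83)/52 = (1/52)*(-73) = -73/52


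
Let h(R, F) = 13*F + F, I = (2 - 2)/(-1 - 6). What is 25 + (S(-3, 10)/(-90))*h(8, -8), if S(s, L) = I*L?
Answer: 25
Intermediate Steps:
I = 0 (I = 0/(-7) = 0*(-1/7) = 0)
h(R, F) = 14*F
S(s, L) = 0 (S(s, L) = 0*L = 0)
25 + (S(-3, 10)/(-90))*h(8, -8) = 25 + (0/(-90))*(14*(-8)) = 25 + (0*(-1/90))*(-112) = 25 + 0*(-112) = 25 + 0 = 25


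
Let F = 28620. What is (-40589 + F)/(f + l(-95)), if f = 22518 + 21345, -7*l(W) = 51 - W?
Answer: -83783/306895 ≈ -0.27300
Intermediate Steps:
l(W) = -51/7 + W/7 (l(W) = -(51 - W)/7 = -51/7 + W/7)
f = 43863
(-40589 + F)/(f + l(-95)) = (-40589 + 28620)/(43863 + (-51/7 + (⅐)*(-95))) = -11969/(43863 + (-51/7 - 95/7)) = -11969/(43863 - 146/7) = -11969/306895/7 = -11969*7/306895 = -83783/306895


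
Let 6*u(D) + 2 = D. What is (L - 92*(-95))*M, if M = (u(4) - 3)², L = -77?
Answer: 554432/9 ≈ 61604.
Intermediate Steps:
u(D) = -⅓ + D/6
M = 64/9 (M = ((-⅓ + (⅙)*4) - 3)² = ((-⅓ + ⅔) - 3)² = (⅓ - 3)² = (-8/3)² = 64/9 ≈ 7.1111)
(L - 92*(-95))*M = (-77 - 92*(-95))*(64/9) = (-77 + 8740)*(64/9) = 8663*(64/9) = 554432/9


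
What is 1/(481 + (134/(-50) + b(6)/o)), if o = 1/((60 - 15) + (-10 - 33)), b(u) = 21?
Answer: 25/13008 ≈ 0.0019219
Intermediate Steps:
o = ½ (o = 1/(45 - 43) = 1/2 = ½ ≈ 0.50000)
1/(481 + (134/(-50) + b(6)/o)) = 1/(481 + (134/(-50) + 21/(½))) = 1/(481 + (134*(-1/50) + 21*2)) = 1/(481 + (-67/25 + 42)) = 1/(481 + 983/25) = 1/(13008/25) = 25/13008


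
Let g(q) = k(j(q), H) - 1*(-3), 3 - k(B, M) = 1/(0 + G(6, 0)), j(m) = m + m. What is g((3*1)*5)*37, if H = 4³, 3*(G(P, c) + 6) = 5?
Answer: 2997/13 ≈ 230.54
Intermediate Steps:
G(P, c) = -13/3 (G(P, c) = -6 + (⅓)*5 = -6 + 5/3 = -13/3)
H = 64
j(m) = 2*m
k(B, M) = 42/13 (k(B, M) = 3 - 1/(0 - 13/3) = 3 - 1/(-13/3) = 3 - 1*(-3/13) = 3 + 3/13 = 42/13)
g(q) = 81/13 (g(q) = 42/13 - 1*(-3) = 42/13 + 3 = 81/13)
g((3*1)*5)*37 = (81/13)*37 = 2997/13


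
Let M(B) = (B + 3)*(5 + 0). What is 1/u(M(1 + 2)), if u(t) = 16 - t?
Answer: -1/14 ≈ -0.071429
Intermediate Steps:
M(B) = 15 + 5*B (M(B) = (3 + B)*5 = 15 + 5*B)
1/u(M(1 + 2)) = 1/(16 - (15 + 5*(1 + 2))) = 1/(16 - (15 + 5*3)) = 1/(16 - (15 + 15)) = 1/(16 - 1*30) = 1/(16 - 30) = 1/(-14) = -1/14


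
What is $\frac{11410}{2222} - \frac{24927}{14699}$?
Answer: $\frac{56163898}{16330589} \approx 3.4392$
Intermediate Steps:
$\frac{11410}{2222} - \frac{24927}{14699} = 11410 \cdot \frac{1}{2222} - \frac{24927}{14699} = \frac{5705}{1111} - \frac{24927}{14699} = \frac{56163898}{16330589}$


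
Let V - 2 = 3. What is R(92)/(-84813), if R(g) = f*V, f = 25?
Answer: -125/84813 ≈ -0.0014738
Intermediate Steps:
V = 5 (V = 2 + 3 = 5)
R(g) = 125 (R(g) = 25*5 = 125)
R(92)/(-84813) = 125/(-84813) = 125*(-1/84813) = -125/84813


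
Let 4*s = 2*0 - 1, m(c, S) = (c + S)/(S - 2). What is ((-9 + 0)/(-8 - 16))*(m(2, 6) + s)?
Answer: 21/32 ≈ 0.65625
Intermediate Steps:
m(c, S) = (S + c)/(-2 + S)
s = -¼ (s = (2*0 - 1)/4 = (0 - 1)/4 = (¼)*(-1) = -¼ ≈ -0.25000)
((-9 + 0)/(-8 - 16))*(m(2, 6) + s) = ((-9 + 0)/(-8 - 16))*((6 + 2)/(-2 + 6) - ¼) = (-9/(-24))*(8/4 - ¼) = (-9*(-1/24))*((¼)*8 - ¼) = 3*(2 - ¼)/8 = (3/8)*(7/4) = 21/32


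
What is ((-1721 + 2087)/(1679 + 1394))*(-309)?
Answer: -113094/3073 ≈ -36.802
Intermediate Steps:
((-1721 + 2087)/(1679 + 1394))*(-309) = (366/3073)*(-309) = -113094/3073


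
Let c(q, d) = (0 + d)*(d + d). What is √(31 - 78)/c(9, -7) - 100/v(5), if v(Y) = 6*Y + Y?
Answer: -20/7 + I*√47/98 ≈ -2.8571 + 0.069956*I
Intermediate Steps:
c(q, d) = 2*d² (c(q, d) = d*(2*d) = 2*d²)
v(Y) = 7*Y
√(31 - 78)/c(9, -7) - 100/v(5) = √(31 - 78)/((2*(-7)²)) - 100/(7*5) = √(-47)/((2*49)) - 100/35 = (I*√47)/98 - 100*1/35 = (I*√47)/98 - 20/7 = I*√47/98 - 20/7 = -20/7 + I*√47/98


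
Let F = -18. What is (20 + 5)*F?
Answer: -450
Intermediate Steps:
(20 + 5)*F = (20 + 5)*(-18) = 25*(-18) = -450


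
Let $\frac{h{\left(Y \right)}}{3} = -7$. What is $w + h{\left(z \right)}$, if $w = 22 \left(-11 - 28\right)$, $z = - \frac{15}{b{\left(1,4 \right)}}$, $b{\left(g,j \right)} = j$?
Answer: $-879$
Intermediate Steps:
$z = - \frac{15}{4} \approx -3.75$
$w = -858$ ($w = 22 \left(-39\right) = -858$)
$h{\left(Y \right)} = -21$ ($h{\left(Y \right)} = 3 \left(-7\right) = -21$)
$w + h{\left(z \right)} = -858 - 21 = -879$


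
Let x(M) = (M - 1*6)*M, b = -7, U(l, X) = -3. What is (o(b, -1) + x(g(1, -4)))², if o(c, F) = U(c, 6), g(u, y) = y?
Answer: 1369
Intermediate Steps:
x(M) = M*(-6 + M) (x(M) = (M - 6)*M = (-6 + M)*M = M*(-6 + M))
o(c, F) = -3
(o(b, -1) + x(g(1, -4)))² = (-3 - 4*(-6 - 4))² = (-3 - 4*(-10))² = (-3 + 40)² = 37² = 1369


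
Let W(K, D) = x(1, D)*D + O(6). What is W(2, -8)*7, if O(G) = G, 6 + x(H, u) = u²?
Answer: -3206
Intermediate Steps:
x(H, u) = -6 + u²
W(K, D) = 6 + D*(-6 + D²) (W(K, D) = (-6 + D²)*D + 6 = D*(-6 + D²) + 6 = 6 + D*(-6 + D²))
W(2, -8)*7 = (6 - 8*(-6 + (-8)²))*7 = (6 - 8*(-6 + 64))*7 = (6 - 8*58)*7 = (6 - 464)*7 = -458*7 = -3206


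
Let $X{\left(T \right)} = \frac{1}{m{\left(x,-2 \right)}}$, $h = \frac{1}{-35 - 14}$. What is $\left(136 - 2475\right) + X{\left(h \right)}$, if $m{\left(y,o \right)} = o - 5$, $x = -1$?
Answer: $- \frac{16374}{7} \approx -2339.1$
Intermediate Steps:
$m{\left(y,o \right)} = -5 + o$ ($m{\left(y,o \right)} = o - 5 = -5 + o$)
$h = - \frac{1}{49}$ ($h = \frac{1}{-49} = - \frac{1}{49} \approx -0.020408$)
$X{\left(T \right)} = - \frac{1}{7}$ ($X{\left(T \right)} = \frac{1}{-5 - 2} = \frac{1}{-7} = - \frac{1}{7}$)
$\left(136 - 2475\right) + X{\left(h \right)} = \left(136 - 2475\right) - \frac{1}{7} = -2339 - \frac{1}{7} = - \frac{16374}{7}$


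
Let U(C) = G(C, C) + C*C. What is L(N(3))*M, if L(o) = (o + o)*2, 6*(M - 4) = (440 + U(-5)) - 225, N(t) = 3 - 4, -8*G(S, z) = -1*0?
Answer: -176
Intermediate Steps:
G(S, z) = 0 (G(S, z) = -(-1)*0/8 = -1/8*0 = 0)
N(t) = -1
U(C) = C**2 (U(C) = 0 + C*C = 0 + C**2 = C**2)
M = 44 (M = 4 + ((440 + (-5)**2) - 225)/6 = 4 + ((440 + 25) - 225)/6 = 4 + (465 - 225)/6 = 4 + (1/6)*240 = 4 + 40 = 44)
L(o) = 4*o (L(o) = (2*o)*2 = 4*o)
L(N(3))*M = (4*(-1))*44 = -4*44 = -176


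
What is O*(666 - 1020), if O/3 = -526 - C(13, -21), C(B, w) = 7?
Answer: 566046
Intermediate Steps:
O = -1599 (O = 3*(-526 - 1*7) = 3*(-526 - 7) = 3*(-533) = -1599)
O*(666 - 1020) = -1599*(666 - 1020) = -1599*(-354) = 566046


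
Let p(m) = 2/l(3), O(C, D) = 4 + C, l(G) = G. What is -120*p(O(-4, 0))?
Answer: -80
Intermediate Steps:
p(m) = ⅔ (p(m) = 2/3 = 2*(⅓) = ⅔)
-120*p(O(-4, 0)) = -120*⅔ = -80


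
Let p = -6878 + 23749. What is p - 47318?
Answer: -30447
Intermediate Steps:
p = 16871
p - 47318 = 16871 - 47318 = -30447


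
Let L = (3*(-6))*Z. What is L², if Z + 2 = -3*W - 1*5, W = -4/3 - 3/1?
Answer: 11664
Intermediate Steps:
W = -13/3 (W = -4*⅓ - 3*1 = -4/3 - 3 = -13/3 ≈ -4.3333)
Z = 6 (Z = -2 + (-3*(-13/3) - 1*5) = -2 + (13 - 5) = -2 + 8 = 6)
L = -108 (L = (3*(-6))*6 = -18*6 = -108)
L² = (-108)² = 11664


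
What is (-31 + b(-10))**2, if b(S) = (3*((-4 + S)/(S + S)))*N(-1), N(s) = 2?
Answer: 17956/25 ≈ 718.24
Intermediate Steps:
b(S) = 3*(-4 + S)/S (b(S) = (3*((-4 + S)/(S + S)))*2 = (3*((-4 + S)/((2*S))))*2 = (3*((-4 + S)*(1/(2*S))))*2 = (3*((-4 + S)/(2*S)))*2 = (3*(-4 + S)/(2*S))*2 = 3*(-4 + S)/S)
(-31 + b(-10))**2 = (-31 + (3 - 12/(-10)))**2 = (-31 + (3 - 12*(-1/10)))**2 = (-31 + (3 + 6/5))**2 = (-31 + 21/5)**2 = (-134/5)**2 = 17956/25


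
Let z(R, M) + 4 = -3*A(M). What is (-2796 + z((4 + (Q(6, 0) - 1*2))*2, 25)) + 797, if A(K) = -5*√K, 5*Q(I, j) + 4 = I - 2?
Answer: -1928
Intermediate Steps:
Q(I, j) = -6/5 + I/5 (Q(I, j) = -⅘ + (I - 2)/5 = -⅘ + (-2 + I)/5 = -⅘ + (-⅖ + I/5) = -6/5 + I/5)
z(R, M) = -4 + 15*√M (z(R, M) = -4 - (-15)*√M = -4 + 15*√M)
(-2796 + z((4 + (Q(6, 0) - 1*2))*2, 25)) + 797 = (-2796 + (-4 + 15*√25)) + 797 = (-2796 + (-4 + 15*5)) + 797 = (-2796 + (-4 + 75)) + 797 = (-2796 + 71) + 797 = -2725 + 797 = -1928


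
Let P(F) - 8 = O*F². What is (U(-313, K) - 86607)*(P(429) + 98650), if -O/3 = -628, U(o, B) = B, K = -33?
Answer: -30049515989280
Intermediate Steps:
O = 1884 (O = -3*(-628) = 1884)
P(F) = 8 + 1884*F²
(U(-313, K) - 86607)*(P(429) + 98650) = (-33 - 86607)*((8 + 1884*429²) + 98650) = -86640*((8 + 1884*184041) + 98650) = -86640*((8 + 346733244) + 98650) = -86640*(346733252 + 98650) = -86640*346831902 = -30049515989280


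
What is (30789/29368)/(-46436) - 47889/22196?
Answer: -16327116648729/7567351353952 ≈ -2.1576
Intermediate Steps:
(30789/29368)/(-46436) - 47889/22196 = (30789*(1/29368))*(-1/46436) - 47889*1/22196 = (30789/29368)*(-1/46436) - 47889/22196 = -30789/1363732448 - 47889/22196 = -16327116648729/7567351353952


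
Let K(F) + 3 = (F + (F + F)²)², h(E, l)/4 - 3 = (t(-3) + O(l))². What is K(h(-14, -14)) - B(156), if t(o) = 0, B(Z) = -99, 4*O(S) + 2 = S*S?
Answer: 126046574273248321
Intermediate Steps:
O(S) = -½ + S²/4 (O(S) = -½ + (S*S)/4 = -½ + S²/4)
h(E, l) = 12 + 4*(-½ + l²/4)² (h(E, l) = 12 + 4*(0 + (-½ + l²/4))² = 12 + 4*(-½ + l²/4)²)
K(F) = -3 + (F + 4*F²)² (K(F) = -3 + (F + (F + F)²)² = -3 + (F + (2*F)²)² = -3 + (F + 4*F²)²)
K(h(-14, -14)) - B(156) = (-3 + (12 + (-2 + (-14)²)²/4)²*(1 + 4*(12 + (-2 + (-14)²)²/4))²) - 1*(-99) = (-3 + (12 + (-2 + 196)²/4)²*(1 + 4*(12 + (-2 + 196)²/4))²) + 99 = (-3 + (12 + (¼)*194²)²*(1 + 4*(12 + (¼)*194²))²) + 99 = (-3 + (12 + (¼)*37636)²*(1 + 4*(12 + (¼)*37636))²) + 99 = (-3 + (12 + 9409)²*(1 + 4*(12 + 9409))²) + 99 = (-3 + 9421²*(1 + 4*9421)²) + 99 = (-3 + 88755241*(1 + 37684)²) + 99 = (-3 + 88755241*37685²) + 99 = (-3 + 88755241*1420159225) + 99 = (-3 + 126046574273248225) + 99 = 126046574273248222 + 99 = 126046574273248321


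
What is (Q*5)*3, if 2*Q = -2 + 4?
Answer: 15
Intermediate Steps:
Q = 1 (Q = (-2 + 4)/2 = (1/2)*2 = 1)
(Q*5)*3 = (1*5)*3 = 5*3 = 15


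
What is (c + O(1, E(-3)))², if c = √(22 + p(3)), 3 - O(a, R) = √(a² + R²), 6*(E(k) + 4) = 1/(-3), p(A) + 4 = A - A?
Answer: (54 - √5653 + 54*√2)²/324 ≈ 9.3980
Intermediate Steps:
p(A) = -4 (p(A) = -4 + (A - A) = -4 + 0 = -4)
E(k) = -73/18 (E(k) = -4 + (⅙)/(-3) = -4 + (⅙)*(-⅓) = -4 - 1/18 = -73/18)
O(a, R) = 3 - √(R² + a²) (O(a, R) = 3 - √(a² + R²) = 3 - √(R² + a²))
c = 3*√2 (c = √(22 - 4) = √18 = 3*√2 ≈ 4.2426)
(c + O(1, E(-3)))² = (3*√2 + (3 - √((-73/18)² + 1²)))² = (3*√2 + (3 - √(5329/324 + 1)))² = (3*√2 + (3 - √(5653/324)))² = (3*√2 + (3 - √5653/18))² = (3 + 3*√2 - √5653/18)²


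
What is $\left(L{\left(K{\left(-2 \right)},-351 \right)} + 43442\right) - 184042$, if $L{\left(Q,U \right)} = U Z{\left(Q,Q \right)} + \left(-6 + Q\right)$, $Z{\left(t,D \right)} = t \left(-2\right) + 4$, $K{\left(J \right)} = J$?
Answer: $-143416$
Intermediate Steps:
$Z{\left(t,D \right)} = 4 - 2 t$ ($Z{\left(t,D \right)} = - 2 t + 4 = 4 - 2 t$)
$L{\left(Q,U \right)} = -6 + Q + U \left(4 - 2 Q\right)$ ($L{\left(Q,U \right)} = U \left(4 - 2 Q\right) + \left(-6 + Q\right) = -6 + Q + U \left(4 - 2 Q\right)$)
$\left(L{\left(K{\left(-2 \right)},-351 \right)} + 43442\right) - 184042 = \left(\left(-6 - 2 - - 702 \left(-2 - 2\right)\right) + 43442\right) - 184042 = \left(\left(-6 - 2 - \left(-702\right) \left(-4\right)\right) + 43442\right) - 184042 = \left(\left(-6 - 2 - 2808\right) + 43442\right) - 184042 = \left(-2816 + 43442\right) - 184042 = 40626 - 184042 = -143416$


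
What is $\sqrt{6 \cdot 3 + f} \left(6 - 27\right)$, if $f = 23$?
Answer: $- 21 \sqrt{41} \approx -134.47$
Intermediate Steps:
$\sqrt{6 \cdot 3 + f} \left(6 - 27\right) = \sqrt{6 \cdot 3 + 23} \left(6 - 27\right) = \sqrt{18 + 23} \left(-21\right) = \sqrt{41} \left(-21\right) = - 21 \sqrt{41}$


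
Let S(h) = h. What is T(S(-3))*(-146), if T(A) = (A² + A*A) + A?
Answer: -2190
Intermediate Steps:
T(A) = A + 2*A² (T(A) = (A² + A²) + A = 2*A² + A = A + 2*A²)
T(S(-3))*(-146) = -3*(1 + 2*(-3))*(-146) = -3*(1 - 6)*(-146) = -3*(-5)*(-146) = 15*(-146) = -2190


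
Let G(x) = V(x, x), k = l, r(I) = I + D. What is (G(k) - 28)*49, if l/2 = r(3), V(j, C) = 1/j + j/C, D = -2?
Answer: -2597/2 ≈ -1298.5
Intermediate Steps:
V(j, C) = 1/j + j/C
r(I) = -2 + I (r(I) = I - 2 = -2 + I)
l = 2 (l = 2*(-2 + 3) = 2*1 = 2)
k = 2
G(x) = 1 + 1/x (G(x) = 1/x + x/x = 1/x + 1 = 1 + 1/x)
(G(k) - 28)*49 = ((1 + 2)/2 - 28)*49 = ((½)*3 - 28)*49 = (3/2 - 28)*49 = -53/2*49 = -2597/2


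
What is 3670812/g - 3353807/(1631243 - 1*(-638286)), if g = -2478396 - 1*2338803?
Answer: -8162323338047/3644257609757 ≈ -2.2398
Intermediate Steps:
g = -4817199 (g = -2478396 - 2338803 = -4817199)
3670812/g - 3353807/(1631243 - 1*(-638286)) = 3670812/(-4817199) - 3353807/(1631243 - 1*(-638286)) = 3670812*(-1/4817199) - 3353807/(1631243 + 638286) = -1223604/1605733 - 3353807/2269529 = -8162323338047/3644257609757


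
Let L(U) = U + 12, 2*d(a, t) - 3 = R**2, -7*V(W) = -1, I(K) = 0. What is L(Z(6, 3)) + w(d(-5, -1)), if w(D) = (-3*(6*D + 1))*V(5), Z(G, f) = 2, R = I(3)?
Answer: 68/7 ≈ 9.7143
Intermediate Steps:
R = 0
V(W) = 1/7 (V(W) = -1/7*(-1) = 1/7)
d(a, t) = 3/2 (d(a, t) = 3/2 + (1/2)*0**2 = 3/2 + (1/2)*0 = 3/2 + 0 = 3/2)
w(D) = -3/7 - 18*D/7 (w(D) = -3*(6*D + 1)*(1/7) = -3*(1 + 6*D)*(1/7) = (-3 - 18*D)*(1/7) = -3/7 - 18*D/7)
L(U) = 12 + U
L(Z(6, 3)) + w(d(-5, -1)) = (12 + 2) + (-3/7 - 18/7*3/2) = 14 + (-3/7 - 27/7) = 14 - 30/7 = 68/7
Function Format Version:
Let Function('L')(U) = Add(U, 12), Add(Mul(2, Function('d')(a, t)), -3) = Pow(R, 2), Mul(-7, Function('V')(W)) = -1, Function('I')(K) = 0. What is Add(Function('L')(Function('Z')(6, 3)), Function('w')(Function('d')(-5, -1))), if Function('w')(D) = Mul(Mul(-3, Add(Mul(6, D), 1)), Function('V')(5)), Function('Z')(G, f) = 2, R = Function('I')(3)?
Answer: Rational(68, 7) ≈ 9.7143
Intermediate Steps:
R = 0
Function('V')(W) = Rational(1, 7) (Function('V')(W) = Mul(Rational(-1, 7), -1) = Rational(1, 7))
Function('d')(a, t) = Rational(3, 2) (Function('d')(a, t) = Add(Rational(3, 2), Mul(Rational(1, 2), Pow(0, 2))) = Add(Rational(3, 2), Mul(Rational(1, 2), 0)) = Add(Rational(3, 2), 0) = Rational(3, 2))
Function('w')(D) = Add(Rational(-3, 7), Mul(Rational(-18, 7), D)) (Function('w')(D) = Mul(Mul(-3, Add(Mul(6, D), 1)), Rational(1, 7)) = Mul(Mul(-3, Add(1, Mul(6, D))), Rational(1, 7)) = Mul(Add(-3, Mul(-18, D)), Rational(1, 7)) = Add(Rational(-3, 7), Mul(Rational(-18, 7), D)))
Function('L')(U) = Add(12, U)
Add(Function('L')(Function('Z')(6, 3)), Function('w')(Function('d')(-5, -1))) = Add(Add(12, 2), Add(Rational(-3, 7), Mul(Rational(-18, 7), Rational(3, 2)))) = Add(14, Add(Rational(-3, 7), Rational(-27, 7))) = Add(14, Rational(-30, 7)) = Rational(68, 7)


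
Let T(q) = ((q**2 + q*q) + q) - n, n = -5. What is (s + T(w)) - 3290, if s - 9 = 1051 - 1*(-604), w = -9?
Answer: -1468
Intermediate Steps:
T(q) = 5 + q + 2*q**2 (T(q) = ((q**2 + q*q) + q) - 1*(-5) = ((q**2 + q**2) + q) + 5 = (2*q**2 + q) + 5 = (q + 2*q**2) + 5 = 5 + q + 2*q**2)
s = 1664 (s = 9 + (1051 - 1*(-604)) = 9 + (1051 + 604) = 9 + 1655 = 1664)
(s + T(w)) - 3290 = (1664 + (5 - 9 + 2*(-9)**2)) - 3290 = (1664 + (5 - 9 + 2*81)) - 3290 = (1664 + (5 - 9 + 162)) - 3290 = (1664 + 158) - 3290 = 1822 - 3290 = -1468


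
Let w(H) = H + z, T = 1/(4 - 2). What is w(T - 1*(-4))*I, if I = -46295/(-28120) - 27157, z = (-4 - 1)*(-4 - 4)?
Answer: -13592232101/11248 ≈ -1.2084e+6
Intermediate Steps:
z = 40 (z = -5*(-8) = 40)
T = ½ (T = 1/2 = ½ ≈ 0.50000)
w(H) = 40 + H (w(H) = H + 40 = 40 + H)
I = -152721709/5624 (I = -46295*(-1/28120) - 27157 = 9259/5624 - 27157 = -152721709/5624 ≈ -27155.)
w(T - 1*(-4))*I = (40 + (½ - 1*(-4)))*(-152721709/5624) = (40 + (½ + 4))*(-152721709/5624) = (40 + 9/2)*(-152721709/5624) = (89/2)*(-152721709/5624) = -13592232101/11248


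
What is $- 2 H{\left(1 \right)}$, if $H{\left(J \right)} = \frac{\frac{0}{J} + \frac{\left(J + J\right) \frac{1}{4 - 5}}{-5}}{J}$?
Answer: $- \frac{4}{5} \approx -0.8$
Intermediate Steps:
$H{\left(J \right)} = \frac{2}{5}$ ($H{\left(J \right)} = \frac{0 + \frac{2 J}{-1} \left(- \frac{1}{5}\right)}{J} = \frac{0 + 2 J \left(-1\right) \left(- \frac{1}{5}\right)}{J} = \frac{0 + - 2 J \left(- \frac{1}{5}\right)}{J} = \frac{0 + \frac{2 J}{5}}{J} = \frac{\frac{2}{5} J}{J} = \frac{2}{5}$)
$- 2 H{\left(1 \right)} = \left(-2\right) \frac{2}{5} = - \frac{4}{5}$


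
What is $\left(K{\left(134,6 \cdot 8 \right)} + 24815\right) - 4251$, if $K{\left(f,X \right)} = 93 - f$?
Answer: $20523$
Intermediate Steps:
$\left(K{\left(134,6 \cdot 8 \right)} + 24815\right) - 4251 = \left(\left(93 - 134\right) + 24815\right) - 4251 = \left(-41 + 24815\right) - 4251 = 24774 - 4251 = 20523$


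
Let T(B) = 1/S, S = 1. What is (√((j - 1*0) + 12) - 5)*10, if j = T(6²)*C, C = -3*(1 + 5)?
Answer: -50 + 10*I*√6 ≈ -50.0 + 24.495*I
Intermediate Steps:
C = -18 (C = -3*6 = -18)
T(B) = 1 (T(B) = 1/1 = 1)
j = -18 (j = 1*(-18) = -18)
(√((j - 1*0) + 12) - 5)*10 = (√((-18 - 1*0) + 12) - 5)*10 = (√((-18 + 0) + 12) - 5)*10 = (√(-18 + 12) - 5)*10 = (√(-6) - 5)*10 = (I*√6 - 5)*10 = (-5 + I*√6)*10 = -50 + 10*I*√6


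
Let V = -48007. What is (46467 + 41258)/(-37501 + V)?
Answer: -87725/85508 ≈ -1.0259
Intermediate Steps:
(46467 + 41258)/(-37501 + V) = (46467 + 41258)/(-37501 - 48007) = 87725/(-85508) = 87725*(-1/85508) = -87725/85508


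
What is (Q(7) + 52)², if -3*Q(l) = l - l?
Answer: 2704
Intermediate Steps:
Q(l) = 0 (Q(l) = -(l - l)/3 = -⅓*0 = 0)
(Q(7) + 52)² = (0 + 52)² = 52² = 2704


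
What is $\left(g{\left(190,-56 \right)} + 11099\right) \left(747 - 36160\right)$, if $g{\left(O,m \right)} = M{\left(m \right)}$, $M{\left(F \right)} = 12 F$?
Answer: $-369251351$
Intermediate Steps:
$g{\left(O,m \right)} = 12 m$
$\left(g{\left(190,-56 \right)} + 11099\right) \left(747 - 36160\right) = \left(12 \left(-56\right) + 11099\right) \left(747 - 36160\right) = \left(-672 + 11099\right) \left(-35413\right) = 10427 \left(-35413\right) = -369251351$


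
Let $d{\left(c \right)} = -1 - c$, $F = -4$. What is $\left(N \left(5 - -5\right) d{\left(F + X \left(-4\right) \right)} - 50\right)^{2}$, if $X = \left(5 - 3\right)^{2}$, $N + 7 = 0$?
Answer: $1904400$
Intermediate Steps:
$N = -7$ ($N = -7 + 0 = -7$)
$X = 4$ ($X = 2^{2} = 4$)
$\left(N \left(5 - -5\right) d{\left(F + X \left(-4\right) \right)} - 50\right)^{2} = \left(- 7 \left(5 - -5\right) \left(-1 - \left(-4 + 4 \left(-4\right)\right)\right) - 50\right)^{2} = \left(- 7 \left(5 + 5\right) \left(-1 - \left(-4 - 16\right)\right) - 50\right)^{2} = \left(\left(-7\right) 10 \left(-1 - -20\right) - 50\right)^{2} = \left(- 70 \left(-1 + 20\right) - 50\right)^{2} = \left(\left(-70\right) 19 - 50\right)^{2} = \left(-1330 - 50\right)^{2} = \left(-1380\right)^{2} = 1904400$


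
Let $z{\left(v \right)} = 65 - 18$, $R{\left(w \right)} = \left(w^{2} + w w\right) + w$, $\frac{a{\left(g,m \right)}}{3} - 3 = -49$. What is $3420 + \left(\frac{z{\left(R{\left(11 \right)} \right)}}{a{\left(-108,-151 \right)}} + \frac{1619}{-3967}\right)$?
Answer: $\frac{1871855449}{547446} \approx 3419.3$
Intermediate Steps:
$a{\left(g,m \right)} = -138$ ($a{\left(g,m \right)} = 9 + 3 \left(-49\right) = 9 - 147 = -138$)
$R{\left(w \right)} = w + 2 w^{2}$ ($R{\left(w \right)} = \left(w^{2} + w^{2}\right) + w = 2 w^{2} + w = w + 2 w^{2}$)
$z{\left(v \right)} = 47$ ($z{\left(v \right)} = 65 - 18 = 47$)
$3420 + \left(\frac{z{\left(R{\left(11 \right)} \right)}}{a{\left(-108,-151 \right)}} + \frac{1619}{-3967}\right) = 3420 + \left(\frac{47}{-138} + \frac{1619}{-3967}\right) = 3420 + \left(47 \left(- \frac{1}{138}\right) + 1619 \left(- \frac{1}{3967}\right)\right) = 3420 - \frac{409871}{547446} = \frac{1871855449}{547446}$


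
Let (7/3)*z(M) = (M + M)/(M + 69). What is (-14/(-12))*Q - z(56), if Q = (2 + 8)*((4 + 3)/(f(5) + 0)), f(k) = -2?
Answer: -30913/750 ≈ -41.217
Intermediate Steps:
Q = -35 (Q = (2 + 8)*((4 + 3)/(-2 + 0)) = 10*(7/(-2)) = 10*(7*(-½)) = 10*(-7/2) = -35)
z(M) = 6*M/(7*(69 + M)) (z(M) = 3*((M + M)/(M + 69))/7 = 3*((2*M)/(69 + M))/7 = 3*(2*M/(69 + M))/7 = 6*M/(7*(69 + M)))
(-14/(-12))*Q - z(56) = -14/(-12)*(-35) - 6*56/(7*(69 + 56)) = -14*(-1/12)*(-35) - 6*56/(7*125) = (7/6)*(-35) - 6*56/(7*125) = -245/6 - 1*48/125 = -245/6 - 48/125 = -30913/750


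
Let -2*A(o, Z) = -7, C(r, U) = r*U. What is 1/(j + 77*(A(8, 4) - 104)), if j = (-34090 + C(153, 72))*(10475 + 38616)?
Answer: -2/2265466945 ≈ -8.8282e-10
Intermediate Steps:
C(r, U) = U*r
A(o, Z) = 7/2 (A(o, Z) = -½*(-7) = 7/2)
j = -1132725734 (j = (-34090 + 72*153)*(10475 + 38616) = (-34090 + 11016)*49091 = -23074*49091 = -1132725734)
1/(j + 77*(A(8, 4) - 104)) = 1/(-1132725734 + 77*(7/2 - 104)) = 1/(-1132725734 + 77*(-201/2)) = 1/(-1132725734 - 15477/2) = 1/(-2265466945/2) = -2/2265466945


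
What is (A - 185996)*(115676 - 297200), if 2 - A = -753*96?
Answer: 20640367944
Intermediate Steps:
A = 72290 (A = 2 - (-753)*96 = 2 - 1*(-72288) = 2 + 72288 = 72290)
(A - 185996)*(115676 - 297200) = (72290 - 185996)*(115676 - 297200) = -113706*(-181524) = 20640367944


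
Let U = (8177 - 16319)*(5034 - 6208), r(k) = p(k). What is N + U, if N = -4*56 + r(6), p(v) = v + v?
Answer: 9558496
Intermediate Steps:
p(v) = 2*v
r(k) = 2*k
N = -212 (N = -4*56 + 2*6 = -224 + 12 = -212)
U = 9558708 (U = -8142*(-1174) = 9558708)
N + U = -212 + 9558708 = 9558496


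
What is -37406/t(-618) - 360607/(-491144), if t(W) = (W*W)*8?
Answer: 67714000655/93789840528 ≈ 0.72198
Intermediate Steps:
t(W) = 8*W² (t(W) = W²*8 = 8*W²)
-37406/t(-618) - 360607/(-491144) = -37406/(8*(-618)²) - 360607/(-491144) = -37406/(8*381924) - 360607*(-1/491144) = -37406/3055392 + 360607/491144 = -37406*1/3055392 + 360607/491144 = -18703/1527696 + 360607/491144 = 67714000655/93789840528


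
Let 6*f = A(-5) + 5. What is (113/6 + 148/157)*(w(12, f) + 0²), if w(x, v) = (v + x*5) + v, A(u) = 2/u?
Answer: 17194567/14130 ≈ 1216.9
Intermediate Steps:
f = 23/30 (f = (2/(-5) + 5)/6 = (2*(-⅕) + 5)/6 = (-⅖ + 5)/6 = (⅙)*(23/5) = 23/30 ≈ 0.76667)
w(x, v) = 2*v + 5*x (w(x, v) = (v + 5*x) + v = 2*v + 5*x)
(113/6 + 148/157)*(w(12, f) + 0²) = (113/6 + 148/157)*((2*(23/30) + 5*12) + 0²) = (113*(⅙) + 148*(1/157))*((23/15 + 60) + 0) = (113/6 + 148/157)*(923/15 + 0) = (18629/942)*(923/15) = 17194567/14130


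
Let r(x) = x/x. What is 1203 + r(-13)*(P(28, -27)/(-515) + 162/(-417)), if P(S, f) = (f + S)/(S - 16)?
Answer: 1033067201/859020 ≈ 1202.6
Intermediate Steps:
P(S, f) = (S + f)/(-16 + S)
r(x) = 1
1203 + r(-13)*(P(28, -27)/(-515) + 162/(-417)) = 1203 + 1*(((28 - 27)/(-16 + 28))/(-515) + 162/(-417)) = 1203 + 1*((1/12)*(-1/515) + 162*(-1/417)) = 1203 + 1*(((1/12)*1)*(-1/515) - 54/139) = 1203 + 1*((1/12)*(-1/515) - 54/139) = 1203 + 1*(-1/6180 - 54/139) = 1203 + 1*(-333859/859020) = 1203 - 333859/859020 = 1033067201/859020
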